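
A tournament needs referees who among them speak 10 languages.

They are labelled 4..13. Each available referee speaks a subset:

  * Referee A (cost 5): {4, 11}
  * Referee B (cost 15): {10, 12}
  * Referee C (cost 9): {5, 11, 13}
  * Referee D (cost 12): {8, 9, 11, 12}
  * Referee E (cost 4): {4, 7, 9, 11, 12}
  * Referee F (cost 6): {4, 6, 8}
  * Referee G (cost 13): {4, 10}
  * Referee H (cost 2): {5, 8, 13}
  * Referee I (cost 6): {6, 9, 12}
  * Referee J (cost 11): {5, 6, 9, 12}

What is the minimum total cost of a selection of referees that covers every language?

E, F, G, H together cover every language (E ∪ F ∪ G ∪ H = {4, 5, 6, 7, 8, 9, 10, 11, 12, 13}); total cost 4 + 6 + 13 + 2 = 25.
No covering selection has total cost below 25.

25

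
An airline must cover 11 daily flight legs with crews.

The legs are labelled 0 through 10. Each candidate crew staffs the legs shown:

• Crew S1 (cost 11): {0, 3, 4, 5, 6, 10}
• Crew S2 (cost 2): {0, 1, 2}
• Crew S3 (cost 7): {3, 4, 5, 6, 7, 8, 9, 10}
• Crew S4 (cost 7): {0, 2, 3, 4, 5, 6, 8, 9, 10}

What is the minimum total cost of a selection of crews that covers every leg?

9

S2, S3 together cover every leg (S2 ∪ S3 = {0, 1, 2, 3, 4, 5, 6, 7, 8, 9, 10}); total cost 2 + 7 = 9.
No covering selection has total cost below 9.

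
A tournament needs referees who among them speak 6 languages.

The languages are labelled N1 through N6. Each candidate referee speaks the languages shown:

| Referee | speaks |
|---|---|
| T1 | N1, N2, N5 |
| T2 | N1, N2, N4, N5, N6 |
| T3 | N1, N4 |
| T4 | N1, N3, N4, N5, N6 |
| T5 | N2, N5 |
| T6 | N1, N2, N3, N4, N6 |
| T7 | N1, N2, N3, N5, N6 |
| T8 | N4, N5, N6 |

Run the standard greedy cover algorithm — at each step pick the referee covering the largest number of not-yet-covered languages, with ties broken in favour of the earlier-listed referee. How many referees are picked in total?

2

Greedy: pick T2 (covers 5 new) → pick T4 (covers 1 new). Total picks: 2.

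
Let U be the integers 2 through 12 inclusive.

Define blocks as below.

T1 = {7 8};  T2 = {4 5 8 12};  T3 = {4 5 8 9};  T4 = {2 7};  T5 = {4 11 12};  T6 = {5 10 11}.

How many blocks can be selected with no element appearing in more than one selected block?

T3, T4 are pairwise disjoint (T3={4,5,8,9}; T4={2,7}).
Every remaining block overlaps one of these, and no 3 of the listed blocks are pairwise disjoint, so 2 is the maximum.

2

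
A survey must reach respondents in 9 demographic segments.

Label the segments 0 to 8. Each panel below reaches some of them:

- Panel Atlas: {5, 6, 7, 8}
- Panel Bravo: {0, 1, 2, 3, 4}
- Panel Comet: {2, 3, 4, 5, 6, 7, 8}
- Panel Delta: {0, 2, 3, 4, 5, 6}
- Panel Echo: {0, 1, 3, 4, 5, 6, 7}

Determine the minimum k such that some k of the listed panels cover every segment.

2

Atlas and Bravo together: Atlas ∪ Bravo = {0, 1, 2, 3, 4, 5, 6, 7, 8} — every segment is covered.
No single panel has all 9 segments (the largest, Comet, has 7), so 2 is optimal.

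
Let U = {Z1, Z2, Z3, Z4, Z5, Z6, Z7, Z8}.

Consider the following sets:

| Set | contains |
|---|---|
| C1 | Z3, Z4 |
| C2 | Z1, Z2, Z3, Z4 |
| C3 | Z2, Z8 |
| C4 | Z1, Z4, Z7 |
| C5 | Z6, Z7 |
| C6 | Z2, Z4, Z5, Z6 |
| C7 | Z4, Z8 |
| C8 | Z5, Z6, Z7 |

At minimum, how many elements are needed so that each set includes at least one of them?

3

H = {Z2, Z4, Z7} meets every set (each contains at least one member of H), and |H| = 3.
The sets C1, C3, C8 are pairwise disjoint, so any hitting set needs a separate element for each — at least 3. Hence 3 is optimal.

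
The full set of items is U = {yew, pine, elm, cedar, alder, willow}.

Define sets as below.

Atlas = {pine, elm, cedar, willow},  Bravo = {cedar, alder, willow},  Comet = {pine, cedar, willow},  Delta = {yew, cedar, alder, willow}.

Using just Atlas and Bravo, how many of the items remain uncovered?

Union of Atlas, Bravo = {pine, elm, cedar, alder, willow}.
Not covered: yew — 1 item.

1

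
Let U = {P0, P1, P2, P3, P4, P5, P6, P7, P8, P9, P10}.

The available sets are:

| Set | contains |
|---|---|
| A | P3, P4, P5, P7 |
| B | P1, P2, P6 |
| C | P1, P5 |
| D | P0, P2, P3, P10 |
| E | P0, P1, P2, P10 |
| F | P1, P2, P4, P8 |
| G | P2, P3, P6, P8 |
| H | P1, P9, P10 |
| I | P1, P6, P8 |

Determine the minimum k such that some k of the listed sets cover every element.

4

Take {A, D, G, H}. Their union is {P0, P1, P2, P3, P4, P5, P6, P7, P8, P9, P10}, which is all 11 elements.
No 3 of the 9 sets cover everything (all 84 combinations miss at least one element), so 4 is optimal.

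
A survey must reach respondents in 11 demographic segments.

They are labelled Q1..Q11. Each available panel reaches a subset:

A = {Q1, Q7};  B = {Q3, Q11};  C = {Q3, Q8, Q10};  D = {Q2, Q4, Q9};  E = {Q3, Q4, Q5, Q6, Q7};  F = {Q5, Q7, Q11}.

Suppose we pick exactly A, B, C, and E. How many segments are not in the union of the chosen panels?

Union of A, B, C, E = {Q1, Q3, Q4, Q5, Q6, Q7, Q8, Q10, Q11}.
Not covered: Q2, Q9 — 2 segments.

2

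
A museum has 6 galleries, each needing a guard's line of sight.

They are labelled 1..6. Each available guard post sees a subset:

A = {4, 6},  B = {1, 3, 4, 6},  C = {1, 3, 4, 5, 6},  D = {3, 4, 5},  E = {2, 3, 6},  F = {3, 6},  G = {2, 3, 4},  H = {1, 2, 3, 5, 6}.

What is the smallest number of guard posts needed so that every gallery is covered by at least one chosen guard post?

Take {B, H}. Their union is {1, 2, 3, 4, 5, 6}, which is all 6 galleries.
No single guard post has all 6 galleries (the largest, C, has 5), so 2 is optimal.

2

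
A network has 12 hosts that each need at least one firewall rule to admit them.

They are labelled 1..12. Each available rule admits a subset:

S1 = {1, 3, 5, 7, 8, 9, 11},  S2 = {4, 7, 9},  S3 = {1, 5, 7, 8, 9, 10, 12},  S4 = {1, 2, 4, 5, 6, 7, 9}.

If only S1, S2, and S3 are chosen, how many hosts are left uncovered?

Union of S1, S2, S3 = {1, 3, 4, 5, 7, 8, 9, 10, 11, 12}.
Not covered: 2, 6 — 2 hosts.

2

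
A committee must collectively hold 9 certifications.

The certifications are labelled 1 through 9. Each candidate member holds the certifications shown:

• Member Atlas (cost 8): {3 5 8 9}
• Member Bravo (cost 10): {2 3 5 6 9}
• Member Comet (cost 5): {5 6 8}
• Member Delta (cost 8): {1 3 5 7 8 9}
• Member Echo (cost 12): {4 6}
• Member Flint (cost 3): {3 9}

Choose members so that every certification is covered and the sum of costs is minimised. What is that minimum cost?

30

Bravo, Delta, Echo together cover every certification (Bravo ∪ Delta ∪ Echo = {1, 2, 3, 4, 5, 6, 7, 8, 9}); total cost 10 + 8 + 12 = 30.
No covering selection has total cost below 30.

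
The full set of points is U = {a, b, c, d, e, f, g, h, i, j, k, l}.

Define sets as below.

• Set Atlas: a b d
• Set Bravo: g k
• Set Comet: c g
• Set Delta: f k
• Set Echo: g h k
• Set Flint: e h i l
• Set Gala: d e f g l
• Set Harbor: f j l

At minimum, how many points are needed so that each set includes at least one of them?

T = {a, c, k, l} meets every set (each contains at least one member of T), and |T| = 4.
The sets Atlas, Comet, Delta, Flint are pairwise disjoint, so any hitting set needs a separate point for each — at least 4. Hence 4 is optimal.

4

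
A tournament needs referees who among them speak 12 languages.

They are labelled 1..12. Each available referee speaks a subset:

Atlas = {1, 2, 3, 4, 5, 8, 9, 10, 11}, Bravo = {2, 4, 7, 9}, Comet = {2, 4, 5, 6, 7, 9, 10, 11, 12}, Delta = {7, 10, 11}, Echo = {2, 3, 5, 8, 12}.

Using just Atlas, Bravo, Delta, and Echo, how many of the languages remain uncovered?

1

Union of Atlas, Bravo, Delta, Echo = {1, 2, 3, 4, 5, 7, 8, 9, 10, 11, 12}.
Not covered: 6 — 1 language.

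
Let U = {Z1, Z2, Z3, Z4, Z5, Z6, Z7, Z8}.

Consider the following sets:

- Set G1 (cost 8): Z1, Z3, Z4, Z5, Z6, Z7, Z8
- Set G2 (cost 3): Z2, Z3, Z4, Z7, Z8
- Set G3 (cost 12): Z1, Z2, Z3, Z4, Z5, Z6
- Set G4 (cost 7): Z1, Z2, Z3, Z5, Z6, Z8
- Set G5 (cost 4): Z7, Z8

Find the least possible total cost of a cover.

G2, G4 together cover every item (G2 ∪ G4 = {Z1, Z2, Z3, Z4, Z5, Z6, Z7, Z8}); total cost 3 + 7 = 10.
No covering selection has total cost below 10.

10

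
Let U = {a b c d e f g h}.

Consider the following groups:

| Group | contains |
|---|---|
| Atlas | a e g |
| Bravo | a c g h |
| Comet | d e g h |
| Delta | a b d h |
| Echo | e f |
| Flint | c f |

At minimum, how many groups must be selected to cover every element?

3

Take {Comet, Delta, Flint}. Their union is {a, b, c, d, e, f, g, h}, which is all 8 elements.
Only Delta contains b, so Delta is forced; the remaining 4 elements need at least 2 more groups (each remaining group adds at most 2) — so at least 3 groups are needed, and 3 is optimal.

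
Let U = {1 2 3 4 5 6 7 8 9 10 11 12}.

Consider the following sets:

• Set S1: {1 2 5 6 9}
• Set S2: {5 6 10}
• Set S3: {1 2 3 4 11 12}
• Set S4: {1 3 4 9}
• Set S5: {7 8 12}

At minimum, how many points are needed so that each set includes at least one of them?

3

H = {4, 6, 12} meets every set (each contains at least one member of H), and |H| = 3.
The sets S2, S4, S5 are pairwise disjoint, so any hitting set needs a separate point for each — at least 3. Hence 3 is optimal.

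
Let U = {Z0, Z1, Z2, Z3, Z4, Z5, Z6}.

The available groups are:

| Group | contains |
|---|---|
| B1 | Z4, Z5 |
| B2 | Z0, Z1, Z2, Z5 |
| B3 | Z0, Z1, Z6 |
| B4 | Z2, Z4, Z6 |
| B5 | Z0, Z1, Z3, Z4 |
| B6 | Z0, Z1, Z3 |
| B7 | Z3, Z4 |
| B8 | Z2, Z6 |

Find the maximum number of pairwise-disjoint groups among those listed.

3

B1, B6, B8 are pairwise disjoint (B1={Z4,Z5}; B6={Z0,Z1,Z3}; B8={Z2,Z6}).
Every remaining group overlaps one of these, and no 4 of the listed groups are pairwise disjoint, so 3 is the maximum.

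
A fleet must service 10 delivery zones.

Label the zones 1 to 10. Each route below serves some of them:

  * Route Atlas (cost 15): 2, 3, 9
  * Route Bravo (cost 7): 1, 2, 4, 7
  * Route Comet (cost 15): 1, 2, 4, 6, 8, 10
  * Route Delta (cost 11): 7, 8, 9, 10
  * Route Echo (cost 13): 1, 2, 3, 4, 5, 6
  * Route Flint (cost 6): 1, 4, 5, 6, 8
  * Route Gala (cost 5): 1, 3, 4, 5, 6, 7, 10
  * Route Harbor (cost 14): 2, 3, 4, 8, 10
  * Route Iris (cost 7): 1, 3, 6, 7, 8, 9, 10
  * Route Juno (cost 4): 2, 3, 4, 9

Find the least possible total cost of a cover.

Flint, Gala, Juno together cover every zone (Flint ∪ Gala ∪ Juno = {1, 2, 3, 4, 5, 6, 7, 8, 9, 10}); total cost 6 + 5 + 4 = 15.
No covering selection has total cost below 15.

15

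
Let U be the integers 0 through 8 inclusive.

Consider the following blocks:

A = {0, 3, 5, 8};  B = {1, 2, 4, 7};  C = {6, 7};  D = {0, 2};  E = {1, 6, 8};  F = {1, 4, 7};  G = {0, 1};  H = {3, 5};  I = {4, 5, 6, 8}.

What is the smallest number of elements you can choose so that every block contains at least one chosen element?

4

Take T = {0, 1, 5, 7}. Each listed block contains at least one of these, so T is a hitting set of size 4.
No choice of 3 elements meets every block, so 4 is the minimum.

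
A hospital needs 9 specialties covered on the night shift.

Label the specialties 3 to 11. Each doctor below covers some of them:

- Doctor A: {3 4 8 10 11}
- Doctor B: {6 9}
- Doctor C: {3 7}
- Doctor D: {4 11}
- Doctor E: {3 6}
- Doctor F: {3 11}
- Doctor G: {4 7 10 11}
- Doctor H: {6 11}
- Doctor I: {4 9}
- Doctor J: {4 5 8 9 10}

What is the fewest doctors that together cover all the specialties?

Take {C, H, J}. Their union is {3, 4, 5, 6, 7, 8, 9, 10, 11}, which is all 9 specialties.
Only J contains 5, so J is forced; the remaining 4 specialties need at least 2 more doctors (each remaining doctor adds at most 2) — so at least 3 doctors are needed, and 3 is optimal.

3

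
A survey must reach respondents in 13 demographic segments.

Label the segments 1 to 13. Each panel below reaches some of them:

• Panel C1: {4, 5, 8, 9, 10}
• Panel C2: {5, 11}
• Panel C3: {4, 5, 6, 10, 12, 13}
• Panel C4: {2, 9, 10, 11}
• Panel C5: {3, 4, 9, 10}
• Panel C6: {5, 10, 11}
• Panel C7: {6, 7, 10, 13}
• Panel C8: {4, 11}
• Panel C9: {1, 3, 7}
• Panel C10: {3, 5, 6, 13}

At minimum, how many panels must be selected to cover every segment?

C1 and C3 and C4 and C9 together: C1 ∪ C3 ∪ C4 ∪ C9 = {1, 2, 3, 4, 5, 6, 7, 8, 9, 10, 11, 12, 13} — every segment is covered.
Only C1 contains 8, so C1 is forced; the remaining 8 segments need at least 3 more panels (each remaining panel adds at most 3) — so at least 4 panels are needed, and 4 is optimal.

4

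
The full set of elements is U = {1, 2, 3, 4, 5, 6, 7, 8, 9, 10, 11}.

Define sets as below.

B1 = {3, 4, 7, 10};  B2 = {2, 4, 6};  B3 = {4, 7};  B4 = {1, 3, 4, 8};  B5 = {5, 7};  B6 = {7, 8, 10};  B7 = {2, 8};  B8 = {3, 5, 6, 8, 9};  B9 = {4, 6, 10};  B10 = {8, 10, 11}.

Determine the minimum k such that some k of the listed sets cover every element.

B4, B6, B7, B8, and B10 cover everything between them: the union {1, 2, 3, 4, 5, 6, 7, 8, 9, 10, 11} is all of U.
No 4 of the 10 sets cover everything (all 210 combinations miss at least one element), so 5 is optimal.

5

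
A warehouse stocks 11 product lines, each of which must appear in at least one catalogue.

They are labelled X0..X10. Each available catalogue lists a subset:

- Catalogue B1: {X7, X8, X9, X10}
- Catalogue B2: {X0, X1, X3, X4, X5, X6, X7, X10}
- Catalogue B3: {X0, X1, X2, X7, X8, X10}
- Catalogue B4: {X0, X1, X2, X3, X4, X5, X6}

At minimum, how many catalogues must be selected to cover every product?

2

Take {B1, B4}. Their union is {X0, X1, X2, X3, X4, X5, X6, X7, X8, X9, X10}, which is all 11 products.
No single catalogue has all 11 products (the largest, B2, has 8), so 2 is optimal.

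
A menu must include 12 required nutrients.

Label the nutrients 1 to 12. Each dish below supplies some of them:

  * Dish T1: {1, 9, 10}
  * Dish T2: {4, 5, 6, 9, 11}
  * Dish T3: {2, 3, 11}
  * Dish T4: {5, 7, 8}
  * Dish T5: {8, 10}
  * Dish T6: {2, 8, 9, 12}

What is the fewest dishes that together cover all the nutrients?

T1 and T2 and T3 and T4 and T6 together: T1 ∪ T2 ∪ T3 ∪ T4 ∪ T6 = {1, 2, 3, 4, 5, 6, 7, 8, 9, 10, 11, 12} — every nutrient is covered.
No 4 of the 6 dishes cover everything (all 15 combinations miss at least one nutrient), so 5 is optimal.

5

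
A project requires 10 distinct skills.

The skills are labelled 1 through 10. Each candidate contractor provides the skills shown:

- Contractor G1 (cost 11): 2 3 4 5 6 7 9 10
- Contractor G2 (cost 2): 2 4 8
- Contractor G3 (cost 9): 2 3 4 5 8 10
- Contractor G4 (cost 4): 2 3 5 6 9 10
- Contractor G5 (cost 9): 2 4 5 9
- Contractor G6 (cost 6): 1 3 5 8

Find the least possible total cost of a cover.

G1, G6 together cover every skill (G1 ∪ G6 = {1, 2, 3, 4, 5, 6, 7, 8, 9, 10}); total cost 11 + 6 = 17.
The greedy pick G2, G4, G6, G1 costs 23; no covering selection beats 17.

17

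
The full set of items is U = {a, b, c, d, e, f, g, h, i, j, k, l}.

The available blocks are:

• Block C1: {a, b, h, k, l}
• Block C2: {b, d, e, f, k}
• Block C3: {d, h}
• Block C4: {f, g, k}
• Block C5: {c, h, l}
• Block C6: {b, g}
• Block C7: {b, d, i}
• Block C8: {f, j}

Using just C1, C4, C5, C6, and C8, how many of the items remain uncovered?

3

Union of C1, C4, C5, C6, C8 = {a, b, c, f, g, h, j, k, l}.
Not covered: d, e, i — 3 items.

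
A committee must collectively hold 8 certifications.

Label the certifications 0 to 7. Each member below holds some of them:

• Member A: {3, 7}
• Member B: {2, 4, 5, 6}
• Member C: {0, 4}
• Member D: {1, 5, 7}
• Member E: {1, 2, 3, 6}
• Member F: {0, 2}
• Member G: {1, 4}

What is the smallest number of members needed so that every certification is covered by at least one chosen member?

3

Take {C, D, E}. Their union is {0, 1, 2, 3, 4, 5, 6, 7}, which is all 8 certifications.
No 2 of the 7 members cover everything (all 21 combinations miss at least one certification), so 3 is optimal.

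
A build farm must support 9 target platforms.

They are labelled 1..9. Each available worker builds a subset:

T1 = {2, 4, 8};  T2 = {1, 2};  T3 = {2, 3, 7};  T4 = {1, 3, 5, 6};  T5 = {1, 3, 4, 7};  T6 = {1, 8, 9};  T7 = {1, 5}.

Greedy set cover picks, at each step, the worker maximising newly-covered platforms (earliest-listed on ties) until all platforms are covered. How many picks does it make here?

4

Greedy: pick T4 (covers 4 new) → pick T1 (covers 3 new) → pick T3 (covers 1 new) → pick T6 (covers 1 new). Total picks: 4.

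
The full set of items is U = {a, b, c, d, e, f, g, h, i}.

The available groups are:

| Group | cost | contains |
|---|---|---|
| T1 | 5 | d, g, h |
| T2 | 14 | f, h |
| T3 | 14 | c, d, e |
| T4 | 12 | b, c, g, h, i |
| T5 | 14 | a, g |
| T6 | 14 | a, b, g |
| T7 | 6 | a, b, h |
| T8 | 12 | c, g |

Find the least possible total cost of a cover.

T2, T3, T4, T7 together cover every item (T2 ∪ T3 ∪ T4 ∪ T7 = {a, b, c, d, e, f, g, h, i}); total cost 14 + 14 + 12 + 6 = 46.
The greedy pick T1, T7, T4, T2, T3 costs 51; no covering selection beats 46.

46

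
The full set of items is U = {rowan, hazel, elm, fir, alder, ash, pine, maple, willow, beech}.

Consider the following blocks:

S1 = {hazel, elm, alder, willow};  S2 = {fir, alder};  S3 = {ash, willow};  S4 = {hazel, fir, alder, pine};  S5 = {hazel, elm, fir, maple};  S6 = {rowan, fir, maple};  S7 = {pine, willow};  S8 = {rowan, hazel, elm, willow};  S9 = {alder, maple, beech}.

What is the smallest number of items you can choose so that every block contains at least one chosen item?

3

Take H = {alder, maple, willow}. Each listed block contains at least one of these, so H is a hitting set of size 3.
No choice of 2 items meets every block, so 3 is the minimum.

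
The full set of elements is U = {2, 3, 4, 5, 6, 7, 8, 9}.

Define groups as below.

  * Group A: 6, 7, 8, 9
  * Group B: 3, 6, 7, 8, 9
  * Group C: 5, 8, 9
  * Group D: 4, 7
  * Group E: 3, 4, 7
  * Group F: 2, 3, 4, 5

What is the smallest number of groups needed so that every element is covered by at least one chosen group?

B and F cover everything between them: the union {2, 3, 4, 5, 6, 7, 8, 9} is all of U.
No single group has all 8 elements (the largest, B, has 5), so 2 is optimal.

2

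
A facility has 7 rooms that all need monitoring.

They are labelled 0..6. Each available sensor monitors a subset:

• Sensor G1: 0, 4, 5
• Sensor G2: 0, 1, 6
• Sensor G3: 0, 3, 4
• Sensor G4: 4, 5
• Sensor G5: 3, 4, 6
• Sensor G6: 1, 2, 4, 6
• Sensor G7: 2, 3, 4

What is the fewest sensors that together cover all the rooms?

3

G1 and G5 and G6 together: G1 ∪ G5 ∪ G6 = {0, 1, 2, 3, 4, 5, 6} — every room is covered.
No 2 of the 7 sensors cover everything (all 21 combinations miss at least one room), so 3 is optimal.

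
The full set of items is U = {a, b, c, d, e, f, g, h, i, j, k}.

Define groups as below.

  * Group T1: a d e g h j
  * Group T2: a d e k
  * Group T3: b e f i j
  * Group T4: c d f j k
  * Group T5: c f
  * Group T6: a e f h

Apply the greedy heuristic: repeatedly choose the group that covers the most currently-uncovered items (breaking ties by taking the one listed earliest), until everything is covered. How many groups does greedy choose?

3

Greedy: pick T1 (covers 6 new) → pick T3 (covers 3 new) → pick T4 (covers 2 new). Total picks: 3.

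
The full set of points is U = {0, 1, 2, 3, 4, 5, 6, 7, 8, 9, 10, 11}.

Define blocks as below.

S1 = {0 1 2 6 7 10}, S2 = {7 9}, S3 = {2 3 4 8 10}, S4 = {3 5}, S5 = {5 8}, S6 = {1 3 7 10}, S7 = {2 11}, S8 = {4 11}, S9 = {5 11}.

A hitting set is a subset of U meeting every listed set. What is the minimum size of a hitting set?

Take H = {5, 7, 10, 11}. Each listed block contains at least one of these, so H is a hitting set of size 4.
No choice of 3 points meets every block, so 4 is the minimum.

4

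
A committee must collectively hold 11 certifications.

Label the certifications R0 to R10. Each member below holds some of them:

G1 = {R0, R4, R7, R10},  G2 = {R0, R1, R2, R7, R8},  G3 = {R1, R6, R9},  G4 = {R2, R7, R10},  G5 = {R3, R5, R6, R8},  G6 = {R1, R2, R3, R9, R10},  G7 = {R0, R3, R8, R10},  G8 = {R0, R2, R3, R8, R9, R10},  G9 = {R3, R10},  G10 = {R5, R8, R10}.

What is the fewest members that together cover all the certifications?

Take {G1, G5, G6}. Their union is {R0, R1, R2, R3, R4, R5, R6, R7, R8, R9, R10}, which is all 11 certifications.
Only G1 contains R4, so G1 is forced; the remaining 7 certifications need at least 2 more members (each remaining member adds at most 4) — so at least 3 members are needed, and 3 is optimal.

3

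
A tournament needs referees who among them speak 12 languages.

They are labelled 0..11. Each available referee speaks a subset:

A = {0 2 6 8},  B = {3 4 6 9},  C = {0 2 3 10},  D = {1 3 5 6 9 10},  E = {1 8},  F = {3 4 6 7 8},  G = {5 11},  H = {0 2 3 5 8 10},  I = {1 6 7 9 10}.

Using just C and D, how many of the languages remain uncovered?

Union of C, D = {0, 1, 2, 3, 5, 6, 9, 10}.
Not covered: 4, 7, 8, 11 — 4 languages.

4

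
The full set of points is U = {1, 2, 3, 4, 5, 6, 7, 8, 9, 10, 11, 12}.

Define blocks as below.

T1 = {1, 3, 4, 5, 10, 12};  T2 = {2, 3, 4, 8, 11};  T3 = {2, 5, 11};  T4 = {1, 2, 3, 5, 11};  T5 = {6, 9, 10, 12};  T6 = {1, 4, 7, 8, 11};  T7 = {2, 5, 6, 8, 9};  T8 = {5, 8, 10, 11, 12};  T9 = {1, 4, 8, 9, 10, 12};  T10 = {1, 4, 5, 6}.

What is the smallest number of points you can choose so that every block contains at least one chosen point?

Take H = {1, 2, 12}. Each listed block contains at least one of these, so H is a hitting set of size 3.
No choice of 2 points meets every block, so 3 is the minimum.

3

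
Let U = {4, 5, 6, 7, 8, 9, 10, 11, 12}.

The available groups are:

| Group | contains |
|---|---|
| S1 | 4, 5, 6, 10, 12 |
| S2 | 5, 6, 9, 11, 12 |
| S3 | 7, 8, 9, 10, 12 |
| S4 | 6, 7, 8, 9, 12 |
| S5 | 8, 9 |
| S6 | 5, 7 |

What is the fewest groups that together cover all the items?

3

Take {S1, S2, S3}. Their union is {4, 5, 6, 7, 8, 9, 10, 11, 12}, which is all 9 items.
Only S1 contains 4, so S1 is forced; the remaining 4 items need at least 2 more groups (each remaining group adds at most 3) — so at least 3 groups are needed, and 3 is optimal.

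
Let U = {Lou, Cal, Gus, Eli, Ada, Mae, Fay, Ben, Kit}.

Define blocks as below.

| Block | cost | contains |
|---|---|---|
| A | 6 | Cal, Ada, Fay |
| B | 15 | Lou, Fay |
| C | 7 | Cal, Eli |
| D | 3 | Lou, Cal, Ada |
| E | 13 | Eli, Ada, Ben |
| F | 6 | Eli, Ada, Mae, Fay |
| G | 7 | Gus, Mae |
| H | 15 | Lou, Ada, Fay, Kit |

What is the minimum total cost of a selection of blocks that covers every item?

38

D, E, G, H together cover every item (D ∪ E ∪ G ∪ H = {Lou, Cal, Gus, Eli, Ada, Mae, Fay, Ben, Kit}); total cost 3 + 13 + 7 + 15 = 38.
The greedy pick D, F, G, E, H costs 44; no covering selection beats 38.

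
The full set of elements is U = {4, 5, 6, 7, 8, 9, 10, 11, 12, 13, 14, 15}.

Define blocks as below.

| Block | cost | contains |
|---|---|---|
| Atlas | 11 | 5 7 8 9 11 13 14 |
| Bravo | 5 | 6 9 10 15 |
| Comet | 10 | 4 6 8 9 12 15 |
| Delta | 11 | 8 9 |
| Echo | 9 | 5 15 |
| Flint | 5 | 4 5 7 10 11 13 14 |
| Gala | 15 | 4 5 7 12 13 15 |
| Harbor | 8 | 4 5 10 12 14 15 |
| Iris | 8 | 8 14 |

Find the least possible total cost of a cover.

15

Comet, Flint together cover every element (Comet ∪ Flint = {4, 5, 6, 7, 8, 9, 10, 11, 12, 13, 14, 15}); total cost 10 + 5 = 15.
The greedy pick Flint, Bravo, Comet costs 20; no covering selection beats 15.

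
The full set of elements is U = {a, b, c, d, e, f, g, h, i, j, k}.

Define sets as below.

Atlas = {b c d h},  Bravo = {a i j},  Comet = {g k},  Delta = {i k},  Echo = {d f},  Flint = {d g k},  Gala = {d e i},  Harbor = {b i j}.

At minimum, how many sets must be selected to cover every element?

Atlas, Bravo, Comet, Echo, and Gala cover everything between them: the union {a, b, c, d, e, f, g, h, i, j, k} is all of U.
No 4 of the 8 sets cover everything (all 70 combinations miss at least one element), so 5 is optimal.

5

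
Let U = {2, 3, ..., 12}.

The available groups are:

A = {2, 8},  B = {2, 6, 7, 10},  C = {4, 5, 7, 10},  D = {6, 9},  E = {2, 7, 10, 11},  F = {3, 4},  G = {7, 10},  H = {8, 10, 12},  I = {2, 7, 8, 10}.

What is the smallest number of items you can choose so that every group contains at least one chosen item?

4

T = {2, 4, 9, 10} meets every group (each contains at least one member of T), and |T| = 4.
The groups A, D, F, G are pairwise disjoint, so any hitting set needs a separate item for each — at least 4. Hence 4 is optimal.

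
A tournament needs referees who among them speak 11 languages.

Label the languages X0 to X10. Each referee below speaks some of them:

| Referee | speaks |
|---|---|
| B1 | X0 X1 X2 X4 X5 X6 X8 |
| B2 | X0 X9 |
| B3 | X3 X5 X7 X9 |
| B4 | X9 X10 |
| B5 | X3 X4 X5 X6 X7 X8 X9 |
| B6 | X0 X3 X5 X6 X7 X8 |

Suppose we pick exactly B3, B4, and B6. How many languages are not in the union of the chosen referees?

Union of B3, B4, B6 = {X0, X3, X5, X6, X7, X8, X9, X10}.
Not covered: X1, X2, X4 — 3 languages.

3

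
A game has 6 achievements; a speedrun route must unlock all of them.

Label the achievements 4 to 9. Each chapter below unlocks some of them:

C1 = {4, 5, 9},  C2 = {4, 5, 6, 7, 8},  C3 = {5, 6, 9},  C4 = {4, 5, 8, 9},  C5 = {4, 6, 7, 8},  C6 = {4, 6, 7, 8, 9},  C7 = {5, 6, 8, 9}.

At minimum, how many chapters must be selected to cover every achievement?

2

Take {C3, C5}. Their union is {4, 5, 6, 7, 8, 9}, which is all 6 achievements.
No single chapter has all 6 achievements (the largest, C2, has 5), so 2 is optimal.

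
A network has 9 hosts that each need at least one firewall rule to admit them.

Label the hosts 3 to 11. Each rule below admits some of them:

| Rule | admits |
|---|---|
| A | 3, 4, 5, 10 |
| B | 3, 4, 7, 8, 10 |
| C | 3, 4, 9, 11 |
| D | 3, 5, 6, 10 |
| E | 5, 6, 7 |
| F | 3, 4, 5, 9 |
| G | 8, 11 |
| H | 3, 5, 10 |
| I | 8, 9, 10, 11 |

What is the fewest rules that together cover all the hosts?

3

A and E and I together: A ∪ E ∪ I = {3, 4, 5, 6, 7, 8, 9, 10, 11} — every host is covered.
No 2 of the 9 rules cover everything (all 36 combinations miss at least one host), so 3 is optimal.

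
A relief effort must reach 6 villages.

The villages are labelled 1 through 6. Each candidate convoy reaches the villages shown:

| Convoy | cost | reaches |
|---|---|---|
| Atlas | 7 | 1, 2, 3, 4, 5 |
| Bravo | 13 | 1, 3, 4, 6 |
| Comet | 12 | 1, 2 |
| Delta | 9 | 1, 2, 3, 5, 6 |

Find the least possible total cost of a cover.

16

Atlas, Delta together cover every village (Atlas ∪ Delta = {1, 2, 3, 4, 5, 6}); total cost 7 + 9 = 16.
No covering selection has total cost below 16.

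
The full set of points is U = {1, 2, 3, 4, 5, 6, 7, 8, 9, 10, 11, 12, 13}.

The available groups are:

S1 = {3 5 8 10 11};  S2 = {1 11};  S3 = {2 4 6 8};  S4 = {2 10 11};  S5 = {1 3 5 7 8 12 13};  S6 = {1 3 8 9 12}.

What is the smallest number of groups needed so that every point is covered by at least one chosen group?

S1, S3, S5, and S6 cover everything between them: the union {1, 2, 3, 4, 5, 6, 7, 8, 9, 10, 11, 12, 13} is all of U.
Only S6 contains 9, so S6 is forced; the remaining 8 points need at least 3 more groups (each remaining group adds at most 3) — so at least 4 groups are needed, and 4 is optimal.

4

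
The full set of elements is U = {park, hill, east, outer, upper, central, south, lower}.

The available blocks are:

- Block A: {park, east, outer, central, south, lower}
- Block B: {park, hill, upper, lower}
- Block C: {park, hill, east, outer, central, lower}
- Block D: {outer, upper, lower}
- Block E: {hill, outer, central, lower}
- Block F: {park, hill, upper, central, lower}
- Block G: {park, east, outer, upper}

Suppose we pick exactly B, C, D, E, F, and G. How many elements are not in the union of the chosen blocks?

Union of B, C, D, E, F, G = {park, hill, east, outer, upper, central, lower}.
Not covered: south — 1 element.

1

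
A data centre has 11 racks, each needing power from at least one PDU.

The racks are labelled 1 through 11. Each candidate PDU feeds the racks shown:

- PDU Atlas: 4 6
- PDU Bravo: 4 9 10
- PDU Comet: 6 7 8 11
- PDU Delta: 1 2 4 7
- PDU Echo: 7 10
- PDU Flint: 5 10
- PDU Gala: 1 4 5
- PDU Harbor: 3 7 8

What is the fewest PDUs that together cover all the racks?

Take {Bravo, Comet, Delta, Flint, Harbor}. Their union is {1, 2, 3, 4, 5, 6, 7, 8, 9, 10, 11}, which is all 11 racks.
No 4 of the 8 PDUs cover everything (all 70 combinations miss at least one rack), so 5 is optimal.

5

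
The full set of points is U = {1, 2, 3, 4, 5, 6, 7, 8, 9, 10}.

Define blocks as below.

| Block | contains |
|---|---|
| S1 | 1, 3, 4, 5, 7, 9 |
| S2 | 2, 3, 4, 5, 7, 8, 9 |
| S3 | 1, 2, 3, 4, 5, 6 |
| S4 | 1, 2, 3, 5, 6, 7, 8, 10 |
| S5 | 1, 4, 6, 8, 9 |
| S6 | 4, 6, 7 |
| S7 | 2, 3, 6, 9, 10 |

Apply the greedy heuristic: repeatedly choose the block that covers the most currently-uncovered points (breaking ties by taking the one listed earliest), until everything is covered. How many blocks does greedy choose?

2

Greedy: pick S4 (covers 8 new) → pick S1 (covers 2 new). Total picks: 2.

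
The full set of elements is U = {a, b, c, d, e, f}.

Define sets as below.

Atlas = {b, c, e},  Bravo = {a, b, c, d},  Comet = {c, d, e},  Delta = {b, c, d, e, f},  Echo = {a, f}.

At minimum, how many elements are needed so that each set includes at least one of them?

2

H = {a, e} meets every set (each contains at least one member of H), and |H| = 2.
The sets Comet, Echo are pairwise disjoint, so any hitting set needs a separate element for each — at least 2. Hence 2 is optimal.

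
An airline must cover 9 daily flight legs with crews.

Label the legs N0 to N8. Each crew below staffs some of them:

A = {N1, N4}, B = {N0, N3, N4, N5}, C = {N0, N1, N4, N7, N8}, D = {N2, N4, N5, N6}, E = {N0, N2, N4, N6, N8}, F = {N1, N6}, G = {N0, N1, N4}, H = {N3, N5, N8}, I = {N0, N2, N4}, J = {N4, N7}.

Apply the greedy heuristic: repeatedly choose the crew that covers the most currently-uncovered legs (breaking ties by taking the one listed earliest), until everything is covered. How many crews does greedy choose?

3

Greedy: pick C (covers 5 new) → pick D (covers 3 new) → pick B (covers 1 new). Total picks: 3.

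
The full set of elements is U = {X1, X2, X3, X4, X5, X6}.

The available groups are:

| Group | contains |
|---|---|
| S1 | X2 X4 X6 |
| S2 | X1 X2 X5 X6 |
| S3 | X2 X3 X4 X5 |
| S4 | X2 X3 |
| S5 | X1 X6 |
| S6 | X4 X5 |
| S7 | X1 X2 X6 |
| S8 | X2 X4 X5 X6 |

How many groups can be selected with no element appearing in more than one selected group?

S4, S5, S6 are pairwise disjoint (S4={X2,X3}; S5={X1,X6}; S6={X4,X5}).
Every remaining group overlaps one of these, and no 4 of the listed groups are pairwise disjoint, so 3 is the maximum.

3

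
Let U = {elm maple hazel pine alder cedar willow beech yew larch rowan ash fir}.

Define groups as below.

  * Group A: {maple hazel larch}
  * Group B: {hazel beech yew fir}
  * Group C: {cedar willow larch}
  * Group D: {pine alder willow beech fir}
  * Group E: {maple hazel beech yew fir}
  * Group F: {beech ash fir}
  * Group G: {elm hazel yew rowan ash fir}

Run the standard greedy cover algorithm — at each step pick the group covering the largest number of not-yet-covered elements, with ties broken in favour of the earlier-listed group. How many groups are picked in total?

4

Greedy: pick G (covers 6 new) → pick D (covers 4 new) → pick A (covers 2 new) → pick C (covers 1 new). Total picks: 4.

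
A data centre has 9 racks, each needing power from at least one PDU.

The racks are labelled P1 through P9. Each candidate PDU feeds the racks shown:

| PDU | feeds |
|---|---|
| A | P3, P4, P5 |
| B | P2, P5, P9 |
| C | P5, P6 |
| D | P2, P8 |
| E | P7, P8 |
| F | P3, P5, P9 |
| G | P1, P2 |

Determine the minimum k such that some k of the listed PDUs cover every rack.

5

Take {A, C, E, F, G}. Their union is {P1, P2, P3, P4, P5, P6, P7, P8, P9}, which is all 9 racks.
Only C contains P6, so C is forced; the remaining 7 racks need at least 4 more PDUs (each remaining PDU adds at most 2) — so at least 5 PDUs are needed, and 5 is optimal.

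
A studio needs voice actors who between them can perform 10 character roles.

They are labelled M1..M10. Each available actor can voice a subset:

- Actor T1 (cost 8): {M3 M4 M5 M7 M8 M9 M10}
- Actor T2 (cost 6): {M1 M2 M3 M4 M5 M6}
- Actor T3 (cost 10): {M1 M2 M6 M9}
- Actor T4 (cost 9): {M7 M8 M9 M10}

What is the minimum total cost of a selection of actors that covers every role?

14

T1, T2 together cover every role (T1 ∪ T2 = {M1, M2, M3, M4, M5, M6, M7, M8, M9, M10}); total cost 8 + 6 = 14.
No covering selection has total cost below 14.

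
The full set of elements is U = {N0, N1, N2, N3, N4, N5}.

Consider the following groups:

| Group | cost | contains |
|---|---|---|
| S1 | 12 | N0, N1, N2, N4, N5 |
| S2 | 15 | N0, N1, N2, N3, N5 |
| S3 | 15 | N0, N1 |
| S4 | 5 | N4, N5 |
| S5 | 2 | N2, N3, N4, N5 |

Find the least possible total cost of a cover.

S1, S5 together cover every element (S1 ∪ S5 = {N0, N1, N2, N3, N4, N5}); total cost 12 + 2 = 14.
No covering selection has total cost below 14.

14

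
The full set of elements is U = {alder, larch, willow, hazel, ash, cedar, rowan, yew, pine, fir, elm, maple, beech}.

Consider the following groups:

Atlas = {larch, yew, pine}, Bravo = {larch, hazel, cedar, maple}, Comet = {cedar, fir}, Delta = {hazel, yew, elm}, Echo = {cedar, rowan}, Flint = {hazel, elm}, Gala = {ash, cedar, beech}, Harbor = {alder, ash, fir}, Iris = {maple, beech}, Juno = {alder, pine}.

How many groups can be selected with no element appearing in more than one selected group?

Atlas, Echo, Flint, Harbor, Iris are pairwise disjoint (Atlas={larch,yew,pine}; Echo={cedar,rowan}; Flint={hazel,elm}; Harbor={alder,ash,fir}; Iris={maple,beech}).
Every remaining group overlaps one of these, and no 6 of the listed groups are pairwise disjoint, so 5 is the maximum.

5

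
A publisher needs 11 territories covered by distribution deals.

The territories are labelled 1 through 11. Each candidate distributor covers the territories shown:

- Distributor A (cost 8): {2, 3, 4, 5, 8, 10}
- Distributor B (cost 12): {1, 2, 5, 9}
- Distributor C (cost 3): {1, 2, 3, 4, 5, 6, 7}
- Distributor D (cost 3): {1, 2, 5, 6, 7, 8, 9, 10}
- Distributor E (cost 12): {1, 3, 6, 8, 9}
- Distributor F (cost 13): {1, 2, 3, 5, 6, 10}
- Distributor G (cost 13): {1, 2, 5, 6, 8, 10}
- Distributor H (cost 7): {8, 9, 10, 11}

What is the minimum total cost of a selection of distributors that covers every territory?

C, H together cover every territory (C ∪ H = {1, 2, 3, 4, 5, 6, 7, 8, 9, 10, 11}); total cost 3 + 7 = 10.
The greedy pick D, C, H costs 13; no covering selection beats 10.

10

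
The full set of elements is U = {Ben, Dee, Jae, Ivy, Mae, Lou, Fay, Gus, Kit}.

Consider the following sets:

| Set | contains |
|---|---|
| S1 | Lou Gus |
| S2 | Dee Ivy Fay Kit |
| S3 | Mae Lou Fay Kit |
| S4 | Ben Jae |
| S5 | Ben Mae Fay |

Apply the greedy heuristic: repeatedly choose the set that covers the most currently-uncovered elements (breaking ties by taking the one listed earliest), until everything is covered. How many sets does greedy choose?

Greedy: pick S2 (covers 4 new) → pick S1 (covers 2 new) → pick S4 (covers 2 new) → pick S3 (covers 1 new). Total picks: 4.

4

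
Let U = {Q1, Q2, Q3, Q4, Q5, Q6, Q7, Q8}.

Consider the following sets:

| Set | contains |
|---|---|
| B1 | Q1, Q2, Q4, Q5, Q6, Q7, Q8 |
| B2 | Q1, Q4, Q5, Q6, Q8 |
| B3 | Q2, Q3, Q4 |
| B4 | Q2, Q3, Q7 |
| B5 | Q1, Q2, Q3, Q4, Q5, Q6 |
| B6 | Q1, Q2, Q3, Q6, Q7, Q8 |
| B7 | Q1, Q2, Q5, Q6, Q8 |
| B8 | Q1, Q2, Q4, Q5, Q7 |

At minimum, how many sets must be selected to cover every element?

2

B2 and B6 together: B2 ∪ B6 = {Q1, Q2, Q3, Q4, Q5, Q6, Q7, Q8} — every element is covered.
No single set has all 8 elements (the largest, B1, has 7), so 2 is optimal.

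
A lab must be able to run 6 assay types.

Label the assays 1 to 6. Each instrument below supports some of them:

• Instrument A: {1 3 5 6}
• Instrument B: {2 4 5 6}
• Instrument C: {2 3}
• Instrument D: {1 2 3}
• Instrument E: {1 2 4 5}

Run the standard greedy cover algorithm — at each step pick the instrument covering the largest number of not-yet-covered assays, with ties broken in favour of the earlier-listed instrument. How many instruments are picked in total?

2

Greedy: pick A (covers 4 new) → pick B (covers 2 new). Total picks: 2.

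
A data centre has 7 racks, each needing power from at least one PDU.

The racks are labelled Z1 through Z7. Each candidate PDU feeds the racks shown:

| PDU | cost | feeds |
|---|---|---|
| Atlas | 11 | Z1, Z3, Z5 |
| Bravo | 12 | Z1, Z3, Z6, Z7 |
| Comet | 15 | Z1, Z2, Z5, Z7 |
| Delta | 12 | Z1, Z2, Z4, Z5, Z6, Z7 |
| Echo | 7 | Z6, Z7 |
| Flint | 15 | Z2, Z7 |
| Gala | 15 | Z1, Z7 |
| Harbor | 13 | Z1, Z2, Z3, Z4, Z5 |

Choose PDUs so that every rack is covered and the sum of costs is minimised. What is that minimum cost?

20

Echo, Harbor together cover every rack (Echo ∪ Harbor = {Z1, Z2, Z3, Z4, Z5, Z6, Z7}); total cost 7 + 13 = 20.
The greedy pick Delta, Atlas costs 23; no covering selection beats 20.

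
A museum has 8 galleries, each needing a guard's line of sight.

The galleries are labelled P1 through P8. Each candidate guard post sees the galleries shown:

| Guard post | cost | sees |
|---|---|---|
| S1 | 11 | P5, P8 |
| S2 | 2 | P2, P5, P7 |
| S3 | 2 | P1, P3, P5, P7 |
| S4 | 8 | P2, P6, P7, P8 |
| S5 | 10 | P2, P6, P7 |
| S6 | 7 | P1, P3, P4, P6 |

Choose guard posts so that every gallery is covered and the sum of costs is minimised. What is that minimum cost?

S2, S4, S6 together cover every gallery (S2 ∪ S4 ∪ S6 = {P1, P2, P3, P4, P5, P6, P7, P8}); total cost 2 + 8 + 7 = 17.
The greedy pick S3, S2, S6, S4 costs 19; no covering selection beats 17.

17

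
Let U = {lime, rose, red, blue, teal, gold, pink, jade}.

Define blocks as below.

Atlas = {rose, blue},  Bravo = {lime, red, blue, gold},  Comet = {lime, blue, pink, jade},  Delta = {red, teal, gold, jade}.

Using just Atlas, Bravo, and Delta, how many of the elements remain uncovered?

Union of Atlas, Bravo, Delta = {lime, rose, red, blue, teal, gold, jade}.
Not covered: pink — 1 element.

1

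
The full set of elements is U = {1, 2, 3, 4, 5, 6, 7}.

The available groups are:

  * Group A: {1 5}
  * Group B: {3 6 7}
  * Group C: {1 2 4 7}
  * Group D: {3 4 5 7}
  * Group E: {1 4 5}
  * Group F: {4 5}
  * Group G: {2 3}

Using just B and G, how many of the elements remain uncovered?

3

Union of B, G = {2, 3, 6, 7}.
Not covered: 1, 4, 5 — 3 elements.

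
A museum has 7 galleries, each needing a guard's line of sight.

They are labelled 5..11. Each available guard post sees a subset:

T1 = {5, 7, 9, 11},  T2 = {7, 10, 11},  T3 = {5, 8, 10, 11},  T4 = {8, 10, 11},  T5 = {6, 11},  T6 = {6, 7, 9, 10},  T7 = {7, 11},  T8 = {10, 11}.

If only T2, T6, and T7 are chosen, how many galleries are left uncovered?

Union of T2, T6, T7 = {6, 7, 9, 10, 11}.
Not covered: 5, 8 — 2 galleries.

2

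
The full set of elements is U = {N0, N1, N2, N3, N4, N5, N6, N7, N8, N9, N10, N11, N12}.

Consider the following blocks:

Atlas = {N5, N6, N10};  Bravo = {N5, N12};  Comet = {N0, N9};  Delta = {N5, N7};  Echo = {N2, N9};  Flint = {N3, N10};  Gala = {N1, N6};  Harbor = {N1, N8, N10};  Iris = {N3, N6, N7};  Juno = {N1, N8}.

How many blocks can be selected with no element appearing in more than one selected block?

Bravo, Echo, Harbor, Iris are pairwise disjoint (Bravo={N5,N12}; Echo={N2,N9}; Harbor={N1,N8,N10}; Iris={N3,N6,N7}).
Every remaining block overlaps one of these, and no 5 of the listed blocks are pairwise disjoint, so 4 is the maximum.

4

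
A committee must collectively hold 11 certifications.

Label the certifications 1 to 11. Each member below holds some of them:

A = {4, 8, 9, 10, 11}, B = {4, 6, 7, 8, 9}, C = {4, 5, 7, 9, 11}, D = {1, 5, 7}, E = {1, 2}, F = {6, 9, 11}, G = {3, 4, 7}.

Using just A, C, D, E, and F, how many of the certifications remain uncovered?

1

Union of A, C, D, E, F = {1, 2, 4, 5, 6, 7, 8, 9, 10, 11}.
Not covered: 3 — 1 certification.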